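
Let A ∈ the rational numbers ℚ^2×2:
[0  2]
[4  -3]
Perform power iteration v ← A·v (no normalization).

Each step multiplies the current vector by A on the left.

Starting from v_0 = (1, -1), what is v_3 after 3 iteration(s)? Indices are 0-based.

v_3 = (-58, 143)

v_0 = (1, -1).
v_1 = A·v_0 = (-2, 7).
v_2 = A·v_1 = (14, -29).
v_3 = A·v_2 = (-58, 143).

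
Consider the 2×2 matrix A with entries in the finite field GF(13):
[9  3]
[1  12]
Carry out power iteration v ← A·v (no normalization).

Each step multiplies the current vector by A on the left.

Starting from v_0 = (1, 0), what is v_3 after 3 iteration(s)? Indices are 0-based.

v_3 = (0, 11)

v_0 = (1, 0).
v_1 = A·v_0 = (9, 1).
v_2 = A·v_1 = (6, 8).
v_3 = A·v_2 = (0, 11).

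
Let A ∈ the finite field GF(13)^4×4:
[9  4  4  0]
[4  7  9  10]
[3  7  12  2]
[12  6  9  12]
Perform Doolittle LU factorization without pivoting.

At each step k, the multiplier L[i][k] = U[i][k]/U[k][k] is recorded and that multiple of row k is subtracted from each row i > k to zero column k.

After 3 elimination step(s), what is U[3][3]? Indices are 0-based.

Step 1: pivot at (0,0) is 9.
  row1 ← row1 − (12)·row0  ⇒  L[1][0]=12, U row1=(0, 11, 0, 10)
  row2 ← row2 − (9)·row0  ⇒  L[2][0]=9, U row2=(0, 10, 2, 2)
  row3 ← row3 − (10)·row0  ⇒  L[3][0]=10, U row3=(0, 5, 8, 12)
Step 2: pivot at (1,1) is 11.
  row2 ← row2 − (8)·row1  ⇒  L[2][1]=8, U row2=(0, 0, 2, 0)
  row3 ← row3 − (4)·row1  ⇒  L[3][1]=4, U row3=(0, 0, 8, 11)
Step 3: pivot at (2,2) is 2.
  row3 ← row3 − (4)·row2  ⇒  L[3][2]=4, U row3=(0, 0, 0, 11)

U[3][3] = 11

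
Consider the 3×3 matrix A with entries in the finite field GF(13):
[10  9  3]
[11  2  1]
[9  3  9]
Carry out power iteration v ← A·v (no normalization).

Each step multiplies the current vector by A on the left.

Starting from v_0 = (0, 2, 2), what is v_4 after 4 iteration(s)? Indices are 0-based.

v_0 = (0, 2, 2).
v_1 = A·v_0 = (11, 6, 11).
v_2 = A·v_1 = (2, 1, 8).
v_3 = A·v_2 = (1, 6, 2).
v_4 = A·v_3 = (5, 12, 6).

v_4 = (5, 12, 6)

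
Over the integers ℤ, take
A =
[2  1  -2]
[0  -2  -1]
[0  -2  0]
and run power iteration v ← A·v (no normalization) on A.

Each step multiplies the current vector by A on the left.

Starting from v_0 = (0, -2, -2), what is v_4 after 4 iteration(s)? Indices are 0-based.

v_0 = (0, -2, -2).
v_1 = A·v_0 = (2, 6, 4).
v_2 = A·v_1 = (2, -16, -12).
v_3 = A·v_2 = (12, 44, 32).
v_4 = A·v_3 = (4, -120, -88).

v_4 = (4, -120, -88)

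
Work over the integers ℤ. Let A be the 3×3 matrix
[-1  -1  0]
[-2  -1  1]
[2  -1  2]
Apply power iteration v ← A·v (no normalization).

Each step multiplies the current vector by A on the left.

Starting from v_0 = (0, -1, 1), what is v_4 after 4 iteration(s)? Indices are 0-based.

v_4 = (-17, -14, 9)

v_0 = (0, -1, 1).
v_1 = A·v_0 = (1, 2, 3).
v_2 = A·v_1 = (-3, -1, 6).
v_3 = A·v_2 = (4, 13, 7).
v_4 = A·v_3 = (-17, -14, 9).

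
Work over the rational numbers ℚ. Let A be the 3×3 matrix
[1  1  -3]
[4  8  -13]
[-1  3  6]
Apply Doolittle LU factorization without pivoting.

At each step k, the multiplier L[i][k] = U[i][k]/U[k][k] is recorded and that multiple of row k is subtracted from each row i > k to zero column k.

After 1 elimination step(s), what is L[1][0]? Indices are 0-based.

L[1][0] = 4

[col 0] pivot 1
  R1 -= 4*R0 → (0, 4, -1)  (L[1][0] := 4)
  R2 -= -1*R0 → (0, 4, 3)  (L[2][0] := -1)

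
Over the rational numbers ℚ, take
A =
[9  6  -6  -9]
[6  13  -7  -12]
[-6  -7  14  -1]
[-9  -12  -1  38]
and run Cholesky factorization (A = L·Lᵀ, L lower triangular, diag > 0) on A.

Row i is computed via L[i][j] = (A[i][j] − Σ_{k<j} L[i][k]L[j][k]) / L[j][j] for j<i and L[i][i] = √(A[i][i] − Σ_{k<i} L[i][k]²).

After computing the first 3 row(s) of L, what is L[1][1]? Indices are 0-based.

Step 1: L[0][0] = √(9) = 3.
  L[1][0] = (6) / L[0][0] = 2.
Step 2: L[1][1] = √(9) = 3.
  L[2][0] = (-6) / L[0][0] = -2.
  L[2][1] = (-3) / L[1][1] = -1.
Step 3: L[2][2] = √(9) = 3.

L[1][1] = 3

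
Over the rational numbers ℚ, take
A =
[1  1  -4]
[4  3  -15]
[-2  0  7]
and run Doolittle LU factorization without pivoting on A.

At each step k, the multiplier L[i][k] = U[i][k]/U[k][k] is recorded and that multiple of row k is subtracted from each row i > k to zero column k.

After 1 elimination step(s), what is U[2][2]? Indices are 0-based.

k=0: U[0][0]=1
  eliminate (1,0): mult=4, new row 1: (0, -1, 1); set L[1][0]=4
  eliminate (2,0): mult=-2, new row 2: (0, 2, -1); set L[2][0]=-2

U[2][2] = -1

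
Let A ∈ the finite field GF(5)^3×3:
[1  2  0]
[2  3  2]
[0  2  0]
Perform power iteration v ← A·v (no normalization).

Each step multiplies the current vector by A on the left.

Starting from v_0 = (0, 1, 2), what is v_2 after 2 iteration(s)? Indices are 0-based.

v_2 = (1, 4, 4)

v_0 = (0, 1, 2).
v_1 = A·v_0 = (2, 2, 2).
v_2 = A·v_1 = (1, 4, 4).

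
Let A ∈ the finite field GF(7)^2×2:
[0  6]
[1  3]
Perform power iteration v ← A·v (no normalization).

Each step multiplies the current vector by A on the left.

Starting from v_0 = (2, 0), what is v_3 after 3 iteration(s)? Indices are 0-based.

v_3 = (1, 2)

v_0 = (2, 0).
v_1 = A·v_0 = (0, 2).
v_2 = A·v_1 = (5, 6).
v_3 = A·v_2 = (1, 2).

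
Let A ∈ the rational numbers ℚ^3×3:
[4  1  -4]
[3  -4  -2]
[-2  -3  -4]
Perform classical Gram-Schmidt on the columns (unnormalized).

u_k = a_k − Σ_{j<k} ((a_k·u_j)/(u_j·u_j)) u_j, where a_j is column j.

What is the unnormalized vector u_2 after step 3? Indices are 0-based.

u_2 = (-1054/375, 124/75, -1178/375)

Step 1: u_0 = a_0 = (4, 3, -2).
Step 2: u_1 = a_1 − (-2/29)·u_0 = (37/29, -110/29, -91/29).
Step 3: u_2 = a_2 − (-14/29)·u_0 − (218/375)·u_1 = (-1054/375, 124/75, -1178/375).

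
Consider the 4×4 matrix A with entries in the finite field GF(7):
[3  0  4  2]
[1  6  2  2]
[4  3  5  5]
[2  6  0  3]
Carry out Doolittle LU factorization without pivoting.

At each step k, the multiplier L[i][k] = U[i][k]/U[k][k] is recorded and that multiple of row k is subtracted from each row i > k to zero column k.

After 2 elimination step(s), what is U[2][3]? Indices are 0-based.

U[2][3] = 4

[col 0] pivot 3
  R1 -= 5*R0 → (0, 6, 3, 6)  (L[1][0] := 5)
  R2 -= 6*R0 → (0, 3, 2, 0)  (L[2][0] := 6)
  R3 -= 3*R0 → (0, 6, 2, 4)  (L[3][0] := 3)
[col 1] pivot 6
  R2 -= 4*R1 → (0, 0, 4, 4)  (L[2][1] := 4)
  R3 -= 1*R1 → (0, 0, 6, 5)  (L[3][1] := 1)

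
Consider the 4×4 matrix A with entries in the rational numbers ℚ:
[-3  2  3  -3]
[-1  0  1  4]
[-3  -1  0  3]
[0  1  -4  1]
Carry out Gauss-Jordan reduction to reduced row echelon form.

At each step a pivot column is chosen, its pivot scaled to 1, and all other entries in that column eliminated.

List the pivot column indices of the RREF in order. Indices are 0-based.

pivot columns: 0, 1, 2, 3

[1] R0 /= -3  ⇒  (1, -2/3, -1, 1)
     R1 -= -1·R0  ⇒  (0, -2/3, 0, 5)
     R2 -= -3·R0  ⇒  (0, -3, -3, 6)
[2] R1 /= -2/3  ⇒  (0, 1, 0, -15/2)
     R0 -= -2/3·R1  ⇒  (1, 0, -1, -4)
     R2 -= -3·R1  ⇒  (0, 0, -3, -33/2)
     R3 -= 1·R1  ⇒  (0, 0, -4, 17/2)
[3] R2 /= -3  ⇒  (0, 0, 1, 11/2)
     R0 -= -1·R2  ⇒  (1, 0, 0, 3/2)
     R3 -= -4·R2  ⇒  (0, 0, 0, 61/2)
[4] R3 /= 61/2  ⇒  (0, 0, 0, 1)
     R0 -= 3/2·R3  ⇒  (1, 0, 0, 0)
     R1 -= -15/2·R3  ⇒  (0, 1, 0, 0)
     R2 -= 11/2·R3  ⇒  (0, 0, 1, 0)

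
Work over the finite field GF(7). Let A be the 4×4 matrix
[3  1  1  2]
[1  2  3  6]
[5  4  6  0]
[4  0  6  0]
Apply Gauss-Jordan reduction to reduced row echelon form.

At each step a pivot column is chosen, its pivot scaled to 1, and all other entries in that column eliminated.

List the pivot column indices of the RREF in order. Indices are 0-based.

pivot columns: 0, 1, 2, 3

pivot(0,0)=3: scale R0 → (1, 5, 5, 3)
  clear (1,0): R1 −= (1)R0 → (0, 4, 5, 3)
  clear (2,0): R2 −= (5)R0 → (0, 0, 2, 6)
  clear (3,0): R3 −= (4)R0 → (0, 1, 0, 2)
pivot(1,1)=4: scale R1 → (0, 1, 3, 6)
  clear (0,1): R0 −= (5)R1 → (1, 0, 4, 1)
  clear (3,1): R3 −= (1)R1 → (0, 0, 4, 3)
pivot(2,2)=2: scale R2 → (0, 0, 1, 3)
  clear (0,2): R0 −= (4)R2 → (1, 0, 0, 3)
  clear (1,2): R1 −= (3)R2 → (0, 1, 0, 4)
  clear (3,2): R3 −= (4)R2 → (0, 0, 0, 5)
pivot(3,3)=5: scale R3 → (0, 0, 0, 1)
  clear (0,3): R0 −= (3)R3 → (1, 0, 0, 0)
  clear (1,3): R1 −= (4)R3 → (0, 1, 0, 0)
  clear (2,3): R2 −= (3)R3 → (0, 0, 1, 0)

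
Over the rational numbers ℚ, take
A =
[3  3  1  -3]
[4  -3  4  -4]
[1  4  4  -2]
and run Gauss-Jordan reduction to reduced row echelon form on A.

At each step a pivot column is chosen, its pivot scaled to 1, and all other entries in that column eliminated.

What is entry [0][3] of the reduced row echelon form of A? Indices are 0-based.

step 1: normalize row 0 (÷3) = (1, 1, 1/3, -1)
  row 1: subtract 4×row0 = (0, -7, 8/3, 0)
  row 2: subtract 1×row0 = (0, 3, 11/3, -1)
step 2: normalize row 1 (÷-7) = (0, 1, -8/21, 0)
  row 0: subtract 1×row1 = (1, 0, 5/7, -1)
  row 2: subtract 3×row1 = (0, 0, 101/21, -1)
step 3: normalize row 2 (÷101/21) = (0, 0, 1, -21/101)
  row 0: subtract 5/7×row2 = (1, 0, 0, -86/101)
  row 1: subtract -8/21×row2 = (0, 1, 0, -8/101)

M[0][3] = -86/101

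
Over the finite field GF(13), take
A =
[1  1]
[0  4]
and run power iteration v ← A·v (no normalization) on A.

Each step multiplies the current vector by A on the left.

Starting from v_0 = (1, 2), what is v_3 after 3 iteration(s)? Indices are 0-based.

v_3 = (4, 11)

v_0 = (1, 2).
v_1 = A·v_0 = (3, 8).
v_2 = A·v_1 = (11, 6).
v_3 = A·v_2 = (4, 11).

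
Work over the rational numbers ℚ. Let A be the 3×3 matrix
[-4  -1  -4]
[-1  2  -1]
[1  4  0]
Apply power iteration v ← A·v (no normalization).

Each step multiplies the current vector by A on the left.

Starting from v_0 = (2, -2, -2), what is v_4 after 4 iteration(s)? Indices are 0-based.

v_4 = (78, -12, -76)

v_0 = (2, -2, -2).
v_1 = A·v_0 = (2, -4, -6).
v_2 = A·v_1 = (20, -4, -14).
v_3 = A·v_2 = (-20, -14, 4).
v_4 = A·v_3 = (78, -12, -76).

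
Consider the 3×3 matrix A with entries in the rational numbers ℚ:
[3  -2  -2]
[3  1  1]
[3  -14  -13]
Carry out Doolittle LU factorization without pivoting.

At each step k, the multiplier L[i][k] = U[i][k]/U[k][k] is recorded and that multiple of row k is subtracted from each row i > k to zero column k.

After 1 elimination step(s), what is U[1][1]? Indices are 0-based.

U[1][1] = 3

k=0: U[0][0]=3
  eliminate (1,0): mult=1, new row 1: (0, 3, 3); set L[1][0]=1
  eliminate (2,0): mult=1, new row 2: (0, -12, -11); set L[2][0]=1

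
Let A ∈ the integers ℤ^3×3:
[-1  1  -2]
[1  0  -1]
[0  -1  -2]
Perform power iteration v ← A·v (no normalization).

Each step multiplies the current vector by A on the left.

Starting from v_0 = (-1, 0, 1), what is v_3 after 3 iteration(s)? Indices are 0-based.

v_3 = (-14, -3, -13)

v_0 = (-1, 0, 1).
v_1 = A·v_0 = (-1, -2, -2).
v_2 = A·v_1 = (3, 1, 6).
v_3 = A·v_2 = (-14, -3, -13).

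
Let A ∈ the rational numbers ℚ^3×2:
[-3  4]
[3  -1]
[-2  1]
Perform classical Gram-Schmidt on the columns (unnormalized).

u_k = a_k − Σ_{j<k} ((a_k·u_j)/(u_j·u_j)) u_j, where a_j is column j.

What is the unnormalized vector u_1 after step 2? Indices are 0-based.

Step 1: u_0 = a_0 = (-3, 3, -2).
Step 2: u_1 = a_1 − (-17/22)·u_0 = (37/22, 29/22, -6/11).

u_1 = (37/22, 29/22, -6/11)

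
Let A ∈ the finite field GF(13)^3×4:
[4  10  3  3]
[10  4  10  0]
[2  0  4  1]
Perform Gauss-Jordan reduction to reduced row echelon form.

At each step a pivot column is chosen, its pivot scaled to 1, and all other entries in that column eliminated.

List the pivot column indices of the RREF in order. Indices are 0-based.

pivot columns: 0, 1, 2

pivot(0,0)=4: scale R0 → (1, 9, 4, 4)
  clear (1,0): R1 −= (10)R0 → (0, 5, 9, 12)
  clear (2,0): R2 −= (2)R0 → (0, 8, 9, 6)
pivot(1,1)=5: scale R1 → (0, 1, 7, 5)
  clear (0,1): R0 −= (9)R1 → (1, 0, 6, 11)
  clear (2,1): R2 −= (8)R1 → (0, 0, 5, 5)
pivot(2,2)=5: scale R2 → (0, 0, 1, 1)
  clear (0,2): R0 −= (6)R2 → (1, 0, 0, 5)
  clear (1,2): R1 −= (7)R2 → (0, 1, 0, 11)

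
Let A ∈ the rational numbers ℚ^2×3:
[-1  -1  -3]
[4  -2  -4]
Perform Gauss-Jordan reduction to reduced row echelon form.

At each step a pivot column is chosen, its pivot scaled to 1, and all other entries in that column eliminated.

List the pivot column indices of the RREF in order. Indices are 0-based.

pivot columns: 0, 1

[1] R0 /= -1  ⇒  (1, 1, 3)
     R1 -= 4·R0  ⇒  (0, -6, -16)
[2] R1 /= -6  ⇒  (0, 1, 8/3)
     R0 -= 1·R1  ⇒  (1, 0, 1/3)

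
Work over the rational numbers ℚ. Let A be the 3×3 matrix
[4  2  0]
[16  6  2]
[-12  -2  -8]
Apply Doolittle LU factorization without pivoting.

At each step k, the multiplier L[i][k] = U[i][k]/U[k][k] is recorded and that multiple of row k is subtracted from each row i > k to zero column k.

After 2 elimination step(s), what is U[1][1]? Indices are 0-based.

k=0: U[0][0]=4
  eliminate (1,0): mult=4, new row 1: (0, -2, 2); set L[1][0]=4
  eliminate (2,0): mult=-3, new row 2: (0, 4, -8); set L[2][0]=-3
k=1: U[1][1]=-2
  eliminate (2,1): mult=-2, new row 2: (0, 0, -4); set L[2][1]=-2

U[1][1] = -2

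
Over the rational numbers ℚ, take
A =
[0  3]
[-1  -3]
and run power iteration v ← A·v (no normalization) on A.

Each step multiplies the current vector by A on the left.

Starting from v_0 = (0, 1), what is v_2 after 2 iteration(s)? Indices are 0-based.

v_0 = (0, 1).
v_1 = A·v_0 = (3, -3).
v_2 = A·v_1 = (-9, 6).

v_2 = (-9, 6)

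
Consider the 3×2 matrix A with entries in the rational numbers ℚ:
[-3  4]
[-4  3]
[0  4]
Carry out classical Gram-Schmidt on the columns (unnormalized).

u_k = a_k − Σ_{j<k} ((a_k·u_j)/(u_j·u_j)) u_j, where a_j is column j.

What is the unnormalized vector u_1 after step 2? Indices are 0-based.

u_1 = (28/25, -21/25, 4)

Step 1: u_0 = a_0 = (-3, -4, 0).
Step 2: u_1 = a_1 − (-24/25)·u_0 = (28/25, -21/25, 4).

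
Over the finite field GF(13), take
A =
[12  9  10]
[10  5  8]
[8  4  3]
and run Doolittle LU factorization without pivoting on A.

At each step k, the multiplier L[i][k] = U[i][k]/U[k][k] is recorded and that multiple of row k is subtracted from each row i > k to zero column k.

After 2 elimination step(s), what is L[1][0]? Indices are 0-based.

L[1][0] = 3

Step 1: pivot at (0,0) is 12.
  row1 ← row1 − (3)·row0  ⇒  L[1][0]=3, U row1=(0, 4, 4)
  row2 ← row2 − (5)·row0  ⇒  L[2][0]=5, U row2=(0, 11, 5)
Step 2: pivot at (1,1) is 4.
  row2 ← row2 − (6)·row1  ⇒  L[2][1]=6, U row2=(0, 0, 7)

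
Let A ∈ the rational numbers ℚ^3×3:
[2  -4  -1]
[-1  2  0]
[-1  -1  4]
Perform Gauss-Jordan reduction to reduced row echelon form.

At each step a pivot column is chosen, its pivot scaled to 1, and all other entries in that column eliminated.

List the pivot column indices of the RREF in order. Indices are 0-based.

pivot columns: 0, 1, 2

[1] R0 /= 2  ⇒  (1, -2, -1/2)
     R1 -= -1·R0  ⇒  (0, 0, -1/2)
     R2 -= -1·R0  ⇒  (0, -3, 7/2)
[2] R1 <-> R2
[2] R1 /= -3  ⇒  (0, 1, -7/6)
     R0 -= -2·R1  ⇒  (1, 0, -17/6)
[3] R2 /= -1/2  ⇒  (0, 0, 1)
     R0 -= -17/6·R2  ⇒  (1, 0, 0)
     R1 -= -7/6·R2  ⇒  (0, 1, 0)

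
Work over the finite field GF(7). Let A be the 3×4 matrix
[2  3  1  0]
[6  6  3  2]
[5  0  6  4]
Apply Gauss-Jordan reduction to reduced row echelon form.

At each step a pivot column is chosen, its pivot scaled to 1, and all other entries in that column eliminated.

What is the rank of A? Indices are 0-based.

rank = 3

pivot(0,0)=2: scale R0 → (1, 5, 4, 0)
  clear (1,0): R1 −= (6)R0 → (0, 4, 0, 2)
  clear (2,0): R2 −= (5)R0 → (0, 3, 0, 4)
pivot(1,1)=4: scale R1 → (0, 1, 0, 4)
  clear (0,1): R0 −= (5)R1 → (1, 0, 4, 1)
  clear (2,1): R2 −= (3)R1 → (0, 0, 0, 6)
col 2: no nonzero at/below row 2; advance.
pivot(2,3)=6: scale R2 → (0, 0, 0, 1)
  clear (0,3): R0 −= (1)R2 → (1, 0, 4, 0)
  clear (1,3): R1 −= (4)R2 → (0, 1, 0, 0)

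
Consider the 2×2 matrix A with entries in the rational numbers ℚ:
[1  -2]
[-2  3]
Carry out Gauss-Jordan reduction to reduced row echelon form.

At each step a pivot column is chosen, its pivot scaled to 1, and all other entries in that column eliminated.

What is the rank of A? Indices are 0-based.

rank = 2

[1] R0 /= 1  ⇒  (1, -2)
     R1 -= -2·R0  ⇒  (0, -1)
[2] R1 /= -1  ⇒  (0, 1)
     R0 -= -2·R1  ⇒  (1, 0)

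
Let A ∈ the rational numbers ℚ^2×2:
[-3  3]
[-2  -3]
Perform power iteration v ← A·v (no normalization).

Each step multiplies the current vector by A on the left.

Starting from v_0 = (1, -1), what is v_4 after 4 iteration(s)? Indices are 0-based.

v_4 = (-99, 279)

v_0 = (1, -1).
v_1 = A·v_0 = (-6, 1).
v_2 = A·v_1 = (21, 9).
v_3 = A·v_2 = (-36, -69).
v_4 = A·v_3 = (-99, 279).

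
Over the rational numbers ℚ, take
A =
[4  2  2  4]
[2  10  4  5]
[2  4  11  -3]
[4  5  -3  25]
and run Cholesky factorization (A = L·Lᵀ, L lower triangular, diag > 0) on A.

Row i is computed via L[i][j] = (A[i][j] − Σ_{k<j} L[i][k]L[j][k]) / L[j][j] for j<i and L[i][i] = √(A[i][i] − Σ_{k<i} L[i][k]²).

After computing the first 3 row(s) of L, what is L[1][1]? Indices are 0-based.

Step 1: L[0][0] = √(4) = 2.
  L[1][0] = (2) / L[0][0] = 1.
Step 2: L[1][1] = √(9) = 3.
  L[2][0] = (2) / L[0][0] = 1.
  L[2][1] = (3) / L[1][1] = 1.
Step 3: L[2][2] = √(9) = 3.

L[1][1] = 3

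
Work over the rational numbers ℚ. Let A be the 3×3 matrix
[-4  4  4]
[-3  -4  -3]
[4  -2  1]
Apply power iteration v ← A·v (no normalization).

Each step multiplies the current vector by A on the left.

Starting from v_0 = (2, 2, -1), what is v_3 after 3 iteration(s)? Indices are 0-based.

v_0 = (2, 2, -1).
v_1 = A·v_0 = (-4, -11, 3).
v_2 = A·v_1 = (-16, 47, 9).
v_3 = A·v_2 = (288, -167, -149).

v_3 = (288, -167, -149)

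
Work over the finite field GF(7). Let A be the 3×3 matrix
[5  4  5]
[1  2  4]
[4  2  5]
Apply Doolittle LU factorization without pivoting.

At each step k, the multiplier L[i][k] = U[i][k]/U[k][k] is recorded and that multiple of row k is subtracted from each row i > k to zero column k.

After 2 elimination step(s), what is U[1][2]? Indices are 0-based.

U[1][2] = 3

Step 1: pivot at (0,0) is 5.
  row1 ← row1 − (3)·row0  ⇒  L[1][0]=3, U row1=(0, 4, 3)
  row2 ← row2 − (5)·row0  ⇒  L[2][0]=5, U row2=(0, 3, 1)
Step 2: pivot at (1,1) is 4.
  row2 ← row2 − (6)·row1  ⇒  L[2][1]=6, U row2=(0, 0, 4)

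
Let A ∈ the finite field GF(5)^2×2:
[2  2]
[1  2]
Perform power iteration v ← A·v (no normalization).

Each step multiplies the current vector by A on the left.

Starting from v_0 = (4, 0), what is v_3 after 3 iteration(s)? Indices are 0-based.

v_0 = (4, 0).
v_1 = A·v_0 = (3, 4).
v_2 = A·v_1 = (4, 1).
v_3 = A·v_2 = (0, 1).

v_3 = (0, 1)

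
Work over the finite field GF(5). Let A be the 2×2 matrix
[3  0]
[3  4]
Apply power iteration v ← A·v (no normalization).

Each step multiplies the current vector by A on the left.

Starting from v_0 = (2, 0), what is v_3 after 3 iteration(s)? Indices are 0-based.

v_3 = (4, 2)

v_0 = (2, 0).
v_1 = A·v_0 = (1, 1).
v_2 = A·v_1 = (3, 2).
v_3 = A·v_2 = (4, 2).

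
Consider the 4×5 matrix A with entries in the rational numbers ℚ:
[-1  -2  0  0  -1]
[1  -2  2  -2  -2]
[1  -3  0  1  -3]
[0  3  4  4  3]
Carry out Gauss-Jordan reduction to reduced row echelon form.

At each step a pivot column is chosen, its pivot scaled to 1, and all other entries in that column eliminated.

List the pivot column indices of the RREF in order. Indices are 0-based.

pivot(0,0)=-1: scale R0 → (1, 2, 0, 0, 1)
  clear (1,0): R1 −= (1)R0 → (0, -4, 2, -2, -3)
  clear (2,0): R2 −= (1)R0 → (0, -5, 0, 1, -4)
pivot(1,1)=-4: scale R1 → (0, 1, -1/2, 1/2, 3/4)
  clear (0,1): R0 −= (2)R1 → (1, 0, 1, -1, -1/2)
  clear (2,1): R2 −= (-5)R1 → (0, 0, -5/2, 7/2, -1/4)
  clear (3,1): R3 −= (3)R1 → (0, 0, 11/2, 5/2, 3/4)
pivot(2,2)=-5/2: scale R2 → (0, 0, 1, -7/5, 1/10)
  clear (0,2): R0 −= (1)R2 → (1, 0, 0, 2/5, -3/5)
  clear (1,2): R1 −= (-1/2)R2 → (0, 1, 0, -1/5, 4/5)
  clear (3,2): R3 −= (11/2)R2 → (0, 0, 0, 51/5, 1/5)
pivot(3,3)=51/5: scale R3 → (0, 0, 0, 1, 1/51)
  clear (0,3): R0 −= (2/5)R3 → (1, 0, 0, 0, -31/51)
  clear (1,3): R1 −= (-1/5)R3 → (0, 1, 0, 0, 41/51)
  clear (2,3): R2 −= (-7/5)R3 → (0, 0, 1, 0, 13/102)

pivot columns: 0, 1, 2, 3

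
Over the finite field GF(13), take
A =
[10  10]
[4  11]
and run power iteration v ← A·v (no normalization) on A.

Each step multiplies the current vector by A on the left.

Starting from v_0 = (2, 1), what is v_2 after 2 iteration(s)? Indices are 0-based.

v_0 = (2, 1).
v_1 = A·v_0 = (4, 6).
v_2 = A·v_1 = (9, 4).

v_2 = (9, 4)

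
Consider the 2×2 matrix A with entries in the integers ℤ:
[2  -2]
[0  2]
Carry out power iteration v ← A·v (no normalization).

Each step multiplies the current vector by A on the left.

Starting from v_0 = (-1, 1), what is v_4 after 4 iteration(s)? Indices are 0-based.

v_4 = (-80, 16)

v_0 = (-1, 1).
v_1 = A·v_0 = (-4, 2).
v_2 = A·v_1 = (-12, 4).
v_3 = A·v_2 = (-32, 8).
v_4 = A·v_3 = (-80, 16).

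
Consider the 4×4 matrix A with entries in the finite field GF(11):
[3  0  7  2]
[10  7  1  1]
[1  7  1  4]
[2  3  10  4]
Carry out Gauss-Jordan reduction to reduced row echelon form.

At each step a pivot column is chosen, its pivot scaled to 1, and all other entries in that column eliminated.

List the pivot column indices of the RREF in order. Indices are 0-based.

pivot columns: 0, 1, 2, 3

step 1: normalize row 0 (÷3) = (1, 0, 6, 8)
  row 1: subtract 10×row0 = (0, 7, 7, 9)
  row 2: subtract 1×row0 = (0, 7, 6, 7)
  row 3: subtract 2×row0 = (0, 3, 9, 10)
step 2: normalize row 1 (÷7) = (0, 1, 1, 6)
  row 2: subtract 7×row1 = (0, 0, 10, 9)
  row 3: subtract 3×row1 = (0, 0, 6, 3)
step 3: normalize row 2 (÷10) = (0, 0, 1, 2)
  row 0: subtract 6×row2 = (1, 0, 0, 7)
  row 1: subtract 1×row2 = (0, 1, 0, 4)
  row 3: subtract 6×row2 = (0, 0, 0, 2)
step 4: normalize row 3 (÷2) = (0, 0, 0, 1)
  row 0: subtract 7×row3 = (1, 0, 0, 0)
  row 1: subtract 4×row3 = (0, 1, 0, 0)
  row 2: subtract 2×row3 = (0, 0, 1, 0)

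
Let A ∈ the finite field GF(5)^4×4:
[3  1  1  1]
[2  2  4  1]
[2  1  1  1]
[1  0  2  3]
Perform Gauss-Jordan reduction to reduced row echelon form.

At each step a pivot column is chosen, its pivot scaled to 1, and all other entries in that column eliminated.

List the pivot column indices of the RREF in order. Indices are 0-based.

pivot columns: 0, 1, 2, 3

step 1: normalize row 0 (÷3) = (1, 2, 2, 2)
  row 1: subtract 2×row0 = (0, 3, 0, 2)
  row 2: subtract 2×row0 = (0, 2, 2, 2)
  row 3: subtract 1×row0 = (0, 3, 0, 1)
step 2: normalize row 1 (÷3) = (0, 1, 0, 4)
  row 0: subtract 2×row1 = (1, 0, 2, 4)
  row 2: subtract 2×row1 = (0, 0, 2, 4)
  row 3: subtract 3×row1 = (0, 0, 0, 4)
step 3: normalize row 2 (÷2) = (0, 0, 1, 2)
  row 0: subtract 2×row2 = (1, 0, 0, 0)
step 4: normalize row 3 (÷4) = (0, 0, 0, 1)
  row 1: subtract 4×row3 = (0, 1, 0, 0)
  row 2: subtract 2×row3 = (0, 0, 1, 0)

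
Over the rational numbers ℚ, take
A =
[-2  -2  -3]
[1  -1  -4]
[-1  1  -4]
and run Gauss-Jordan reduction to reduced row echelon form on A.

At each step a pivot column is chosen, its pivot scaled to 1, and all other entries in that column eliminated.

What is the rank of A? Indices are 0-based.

step 1: normalize row 0 (÷-2) = (1, 1, 3/2)
  row 1: subtract 1×row0 = (0, -2, -11/2)
  row 2: subtract -1×row0 = (0, 2, -5/2)
step 2: normalize row 1 (÷-2) = (0, 1, 11/4)
  row 0: subtract 1×row1 = (1, 0, -5/4)
  row 2: subtract 2×row1 = (0, 0, -8)
step 3: normalize row 2 (÷-8) = (0, 0, 1)
  row 0: subtract -5/4×row2 = (1, 0, 0)
  row 1: subtract 11/4×row2 = (0, 1, 0)

rank = 3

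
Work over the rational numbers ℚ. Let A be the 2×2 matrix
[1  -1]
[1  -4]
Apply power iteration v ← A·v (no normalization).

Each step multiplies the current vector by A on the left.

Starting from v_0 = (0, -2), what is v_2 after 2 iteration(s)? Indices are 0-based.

v_0 = (0, -2).
v_1 = A·v_0 = (2, 8).
v_2 = A·v_1 = (-6, -30).

v_2 = (-6, -30)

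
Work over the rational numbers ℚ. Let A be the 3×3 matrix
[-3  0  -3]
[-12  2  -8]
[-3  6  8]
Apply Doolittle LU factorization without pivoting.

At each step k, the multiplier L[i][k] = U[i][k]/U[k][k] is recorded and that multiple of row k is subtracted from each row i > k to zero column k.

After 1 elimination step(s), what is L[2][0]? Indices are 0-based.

L[2][0] = 1

Step 1: pivot at (0,0) is -3.
  row1 ← row1 − (4)·row0  ⇒  L[1][0]=4, U row1=(0, 2, 4)
  row2 ← row2 − (1)·row0  ⇒  L[2][0]=1, U row2=(0, 6, 11)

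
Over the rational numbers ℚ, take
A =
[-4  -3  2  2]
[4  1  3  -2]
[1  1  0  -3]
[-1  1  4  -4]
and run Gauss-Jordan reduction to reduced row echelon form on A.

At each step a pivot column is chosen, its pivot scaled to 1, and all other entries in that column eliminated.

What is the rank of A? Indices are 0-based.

[1] R0 /= -4  ⇒  (1, 3/4, -1/2, -1/2)
     R1 -= 4·R0  ⇒  (0, -2, 5, 0)
     R2 -= 1·R0  ⇒  (0, 1/4, 1/2, -5/2)
     R3 -= -1·R0  ⇒  (0, 7/4, 7/2, -9/2)
[2] R1 /= -2  ⇒  (0, 1, -5/2, 0)
     R0 -= 3/4·R1  ⇒  (1, 0, 11/8, -1/2)
     R2 -= 1/4·R1  ⇒  (0, 0, 9/8, -5/2)
     R3 -= 7/4·R1  ⇒  (0, 0, 63/8, -9/2)
[3] R2 /= 9/8  ⇒  (0, 0, 1, -20/9)
     R0 -= 11/8·R2  ⇒  (1, 0, 0, 23/9)
     R1 -= -5/2·R2  ⇒  (0, 1, 0, -50/9)
     R3 -= 63/8·R2  ⇒  (0, 0, 0, 13)
[4] R3 /= 13  ⇒  (0, 0, 0, 1)
     R0 -= 23/9·R3  ⇒  (1, 0, 0, 0)
     R1 -= -50/9·R3  ⇒  (0, 1, 0, 0)
     R2 -= -20/9·R3  ⇒  (0, 0, 1, 0)

rank = 4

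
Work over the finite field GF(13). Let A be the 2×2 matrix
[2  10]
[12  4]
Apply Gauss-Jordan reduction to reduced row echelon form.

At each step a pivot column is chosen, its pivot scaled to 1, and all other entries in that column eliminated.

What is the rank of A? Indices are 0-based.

step 1: normalize row 0 (÷2) = (1, 5)
  row 1: subtract 12×row0 = (0, 9)
step 2: normalize row 1 (÷9) = (0, 1)
  row 0: subtract 5×row1 = (1, 0)

rank = 2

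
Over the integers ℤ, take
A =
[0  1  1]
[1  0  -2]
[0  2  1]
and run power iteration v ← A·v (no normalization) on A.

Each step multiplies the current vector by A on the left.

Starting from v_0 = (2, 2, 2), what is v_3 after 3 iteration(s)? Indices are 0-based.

v_0 = (2, 2, 2).
v_1 = A·v_0 = (4, -2, 6).
v_2 = A·v_1 = (4, -8, 2).
v_3 = A·v_2 = (-6, 0, -14).

v_3 = (-6, 0, -14)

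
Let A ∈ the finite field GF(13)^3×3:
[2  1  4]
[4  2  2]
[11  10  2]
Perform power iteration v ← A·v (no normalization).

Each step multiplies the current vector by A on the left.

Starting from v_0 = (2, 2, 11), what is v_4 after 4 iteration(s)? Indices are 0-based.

v_0 = (2, 2, 11).
v_1 = A·v_0 = (11, 8, 12).
v_2 = A·v_1 = (0, 6, 4).
v_3 = A·v_2 = (9, 7, 3).
v_4 = A·v_3 = (11, 4, 6).

v_4 = (11, 4, 6)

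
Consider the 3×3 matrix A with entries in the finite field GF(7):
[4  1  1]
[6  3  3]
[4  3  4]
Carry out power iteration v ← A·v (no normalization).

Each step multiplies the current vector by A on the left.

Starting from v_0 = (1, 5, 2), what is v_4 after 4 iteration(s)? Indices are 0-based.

v_4 = (6, 3, 4)

v_0 = (1, 5, 2).
v_1 = A·v_0 = (4, 6, 6).
v_2 = A·v_1 = (0, 4, 2).
v_3 = A·v_2 = (6, 4, 6).
v_4 = A·v_3 = (6, 3, 4).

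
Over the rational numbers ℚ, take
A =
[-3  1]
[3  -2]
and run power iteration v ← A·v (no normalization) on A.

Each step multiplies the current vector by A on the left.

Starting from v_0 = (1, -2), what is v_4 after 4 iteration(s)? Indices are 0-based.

v_4 = (409, -533)

v_0 = (1, -2).
v_1 = A·v_0 = (-5, 7).
v_2 = A·v_1 = (22, -29).
v_3 = A·v_2 = (-95, 124).
v_4 = A·v_3 = (409, -533).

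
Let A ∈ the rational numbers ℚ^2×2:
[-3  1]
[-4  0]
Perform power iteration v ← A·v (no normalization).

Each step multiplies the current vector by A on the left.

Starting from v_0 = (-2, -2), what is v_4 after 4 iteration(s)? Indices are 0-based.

v_4 = (28, 16)

v_0 = (-2, -2).
v_1 = A·v_0 = (4, 8).
v_2 = A·v_1 = (-4, -16).
v_3 = A·v_2 = (-4, 16).
v_4 = A·v_3 = (28, 16).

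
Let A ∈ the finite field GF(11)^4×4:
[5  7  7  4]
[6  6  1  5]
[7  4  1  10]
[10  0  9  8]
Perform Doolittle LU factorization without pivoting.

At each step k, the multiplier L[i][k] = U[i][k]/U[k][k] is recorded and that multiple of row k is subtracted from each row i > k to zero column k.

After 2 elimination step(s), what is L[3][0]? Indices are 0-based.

[col 0] pivot 5
  R1 -= 10*R0 → (0, 2, 8, 9)  (L[1][0] := 10)
  R2 -= 8*R0 → (0, 3, 0, 0)  (L[2][0] := 8)
  R3 -= 2*R0 → (0, 8, 6, 0)  (L[3][0] := 2)
[col 1] pivot 2
  R2 -= 7*R1 → (0, 0, 10, 3)  (L[2][1] := 7)
  R3 -= 4*R1 → (0, 0, 7, 8)  (L[3][1] := 4)

L[3][0] = 2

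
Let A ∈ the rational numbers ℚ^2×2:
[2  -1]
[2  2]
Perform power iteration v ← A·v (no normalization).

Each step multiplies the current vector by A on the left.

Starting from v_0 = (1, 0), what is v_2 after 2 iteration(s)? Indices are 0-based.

v_2 = (2, 8)

v_0 = (1, 0).
v_1 = A·v_0 = (2, 2).
v_2 = A·v_1 = (2, 8).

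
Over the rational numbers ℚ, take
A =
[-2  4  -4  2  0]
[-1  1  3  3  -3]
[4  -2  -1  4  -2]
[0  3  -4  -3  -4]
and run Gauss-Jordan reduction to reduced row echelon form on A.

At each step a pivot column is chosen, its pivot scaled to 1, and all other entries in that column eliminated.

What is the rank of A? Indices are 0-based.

pivot(0,0)=-2: scale R0 → (1, -2, 2, -1, 0)
  clear (1,0): R1 −= (-1)R0 → (0, -1, 5, 2, -3)
  clear (2,0): R2 −= (4)R0 → (0, 6, -9, 8, -2)
pivot(1,1)=-1: scale R1 → (0, 1, -5, -2, 3)
  clear (0,1): R0 −= (-2)R1 → (1, 0, -8, -5, 6)
  clear (2,1): R2 −= (6)R1 → (0, 0, 21, 20, -20)
  clear (3,1): R3 −= (3)R1 → (0, 0, 11, 3, -13)
pivot(2,2)=21: scale R2 → (0, 0, 1, 20/21, -20/21)
  clear (0,2): R0 −= (-8)R2 → (1, 0, 0, 55/21, -34/21)
  clear (1,2): R1 −= (-5)R2 → (0, 1, 0, 58/21, -37/21)
  clear (3,2): R3 −= (11)R2 → (0, 0, 0, -157/21, -53/21)
pivot(3,3)=-157/21: scale R3 → (0, 0, 0, 1, 53/157)
  clear (0,3): R0 −= (55/21)R3 → (1, 0, 0, 0, -393/157)
  clear (1,3): R1 −= (58/21)R3 → (0, 1, 0, 0, -423/157)
  clear (2,3): R2 −= (20/21)R3 → (0, 0, 1, 0, -200/157)

rank = 4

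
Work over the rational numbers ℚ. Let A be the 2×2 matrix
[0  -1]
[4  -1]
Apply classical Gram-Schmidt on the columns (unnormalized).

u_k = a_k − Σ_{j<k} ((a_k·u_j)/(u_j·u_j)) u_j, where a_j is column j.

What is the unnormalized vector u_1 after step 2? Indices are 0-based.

Step 1: u_0 = a_0 = (0, 4).
Step 2: u_1 = a_1 − (-1/4)·u_0 = (-1, 0).

u_1 = (-1, 0)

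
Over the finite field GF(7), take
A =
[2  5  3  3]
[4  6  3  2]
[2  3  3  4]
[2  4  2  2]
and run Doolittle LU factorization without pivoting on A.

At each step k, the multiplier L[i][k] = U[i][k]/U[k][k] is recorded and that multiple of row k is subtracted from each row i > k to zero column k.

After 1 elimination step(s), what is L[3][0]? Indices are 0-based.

L[3][0] = 1

k=0: U[0][0]=2
  eliminate (1,0): mult=2, new row 1: (0, 3, 4, 3); set L[1][0]=2
  eliminate (2,0): mult=1, new row 2: (0, 5, 0, 1); set L[2][0]=1
  eliminate (3,0): mult=1, new row 3: (0, 6, 6, 6); set L[3][0]=1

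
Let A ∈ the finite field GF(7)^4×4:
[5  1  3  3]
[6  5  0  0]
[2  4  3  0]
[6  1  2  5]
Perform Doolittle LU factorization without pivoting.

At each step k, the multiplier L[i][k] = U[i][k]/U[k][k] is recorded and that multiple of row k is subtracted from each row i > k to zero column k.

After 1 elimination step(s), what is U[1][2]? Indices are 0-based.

[col 0] pivot 5
  R1 -= 4*R0 → (0, 1, 2, 2)  (L[1][0] := 4)
  R2 -= 6*R0 → (0, 5, 6, 3)  (L[2][0] := 6)
  R3 -= 4*R0 → (0, 4, 4, 0)  (L[3][0] := 4)

U[1][2] = 2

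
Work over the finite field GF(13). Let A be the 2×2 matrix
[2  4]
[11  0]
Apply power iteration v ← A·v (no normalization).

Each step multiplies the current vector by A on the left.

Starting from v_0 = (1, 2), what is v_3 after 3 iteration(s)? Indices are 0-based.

v_0 = (1, 2).
v_1 = A·v_0 = (10, 11).
v_2 = A·v_1 = (12, 6).
v_3 = A·v_2 = (9, 2).

v_3 = (9, 2)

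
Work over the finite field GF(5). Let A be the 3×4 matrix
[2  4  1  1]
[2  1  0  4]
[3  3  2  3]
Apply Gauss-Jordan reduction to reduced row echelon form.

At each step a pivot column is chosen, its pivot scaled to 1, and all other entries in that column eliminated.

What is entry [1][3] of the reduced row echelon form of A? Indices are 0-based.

M[1][3] = 1

[1] R0 /= 2  ⇒  (1, 2, 3, 3)
     R1 -= 2·R0  ⇒  (0, 2, 4, 3)
     R2 -= 3·R0  ⇒  (0, 2, 3, 4)
[2] R1 /= 2  ⇒  (0, 1, 2, 4)
     R0 -= 2·R1  ⇒  (1, 0, 4, 0)
     R2 -= 2·R1  ⇒  (0, 0, 4, 1)
[3] R2 /= 4  ⇒  (0, 0, 1, 4)
     R0 -= 4·R2  ⇒  (1, 0, 0, 4)
     R1 -= 2·R2  ⇒  (0, 1, 0, 1)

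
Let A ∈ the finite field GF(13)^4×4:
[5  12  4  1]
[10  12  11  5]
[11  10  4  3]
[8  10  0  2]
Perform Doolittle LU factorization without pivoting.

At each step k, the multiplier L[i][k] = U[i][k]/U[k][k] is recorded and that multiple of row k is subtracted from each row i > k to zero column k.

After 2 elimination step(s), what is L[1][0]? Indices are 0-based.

L[1][0] = 2

Step 1: pivot at (0,0) is 5.
  row1 ← row1 − (2)·row0  ⇒  L[1][0]=2, U row1=(0, 1, 3, 3)
  row2 ← row2 − (10)·row0  ⇒  L[2][0]=10, U row2=(0, 7, 3, 6)
  row3 ← row3 − (12)·row0  ⇒  L[3][0]=12, U row3=(0, 9, 4, 3)
Step 2: pivot at (1,1) is 1.
  row2 ← row2 − (7)·row1  ⇒  L[2][1]=7, U row2=(0, 0, 8, 11)
  row3 ← row3 − (9)·row1  ⇒  L[3][1]=9, U row3=(0, 0, 3, 2)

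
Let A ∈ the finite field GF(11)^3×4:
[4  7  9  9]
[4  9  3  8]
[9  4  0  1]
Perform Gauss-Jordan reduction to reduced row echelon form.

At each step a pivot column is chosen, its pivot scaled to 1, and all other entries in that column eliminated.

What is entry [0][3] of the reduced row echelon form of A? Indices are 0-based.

M[0][3] = 3

pivot(0,0)=4: scale R0 → (1, 10, 5, 5)
  clear (1,0): R1 −= (4)R0 → (0, 2, 5, 10)
  clear (2,0): R2 −= (9)R0 → (0, 2, 10, 0)
pivot(1,1)=2: scale R1 → (0, 1, 8, 5)
  clear (0,1): R0 −= (10)R1 → (1, 0, 2, 10)
  clear (2,1): R2 −= (2)R1 → (0, 0, 5, 1)
pivot(2,2)=5: scale R2 → (0, 0, 1, 9)
  clear (0,2): R0 −= (2)R2 → (1, 0, 0, 3)
  clear (1,2): R1 −= (8)R2 → (0, 1, 0, 10)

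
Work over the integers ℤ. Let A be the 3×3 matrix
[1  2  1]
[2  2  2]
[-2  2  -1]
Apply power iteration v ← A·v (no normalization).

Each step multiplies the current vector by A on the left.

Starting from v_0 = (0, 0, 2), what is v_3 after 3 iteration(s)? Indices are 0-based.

v_3 = (30, 44, -6)

v_0 = (0, 0, 2).
v_1 = A·v_0 = (2, 4, -2).
v_2 = A·v_1 = (8, 8, 6).
v_3 = A·v_2 = (30, 44, -6).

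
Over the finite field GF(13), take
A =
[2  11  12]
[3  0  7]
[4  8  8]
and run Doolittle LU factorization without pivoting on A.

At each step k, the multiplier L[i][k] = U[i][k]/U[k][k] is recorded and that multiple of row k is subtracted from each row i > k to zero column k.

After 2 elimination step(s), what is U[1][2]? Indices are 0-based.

U[1][2] = 2

[col 0] pivot 2
  R1 -= 8*R0 → (0, 3, 2)  (L[1][0] := 8)
  R2 -= 2*R0 → (0, 12, 10)  (L[2][0] := 2)
[col 1] pivot 3
  R2 -= 4*R1 → (0, 0, 2)  (L[2][1] := 4)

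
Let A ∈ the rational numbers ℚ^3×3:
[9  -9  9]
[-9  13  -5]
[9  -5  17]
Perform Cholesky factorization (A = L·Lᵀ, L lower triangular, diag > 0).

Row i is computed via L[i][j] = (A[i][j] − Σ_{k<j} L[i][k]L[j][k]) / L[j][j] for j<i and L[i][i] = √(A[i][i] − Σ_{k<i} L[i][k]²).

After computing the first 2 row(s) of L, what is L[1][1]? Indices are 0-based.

Step 1: L[0][0] = √(9) = 3.
  L[1][0] = (-9) / L[0][0] = -3.
Step 2: L[1][1] = √(4) = 2.

L[1][1] = 2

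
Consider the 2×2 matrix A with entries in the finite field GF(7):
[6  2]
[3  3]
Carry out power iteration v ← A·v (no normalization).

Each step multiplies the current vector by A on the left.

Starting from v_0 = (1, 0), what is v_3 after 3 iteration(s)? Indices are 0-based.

v_3 = (5, 4)

v_0 = (1, 0).
v_1 = A·v_0 = (6, 3).
v_2 = A·v_1 = (0, 6).
v_3 = A·v_2 = (5, 4).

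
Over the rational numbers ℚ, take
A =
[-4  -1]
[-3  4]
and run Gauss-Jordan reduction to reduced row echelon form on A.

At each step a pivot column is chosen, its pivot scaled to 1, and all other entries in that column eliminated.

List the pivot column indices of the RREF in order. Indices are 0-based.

step 1: normalize row 0 (÷-4) = (1, 1/4)
  row 1: subtract -3×row0 = (0, 19/4)
step 2: normalize row 1 (÷19/4) = (0, 1)
  row 0: subtract 1/4×row1 = (1, 0)

pivot columns: 0, 1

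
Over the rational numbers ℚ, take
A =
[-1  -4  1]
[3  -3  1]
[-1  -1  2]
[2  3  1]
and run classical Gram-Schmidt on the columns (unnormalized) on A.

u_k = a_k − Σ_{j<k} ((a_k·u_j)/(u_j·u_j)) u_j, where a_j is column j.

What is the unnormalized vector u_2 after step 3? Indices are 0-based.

Step 1: u_0 = a_0 = (-1, 3, -1, 2).
Step 2: u_1 = a_1 − (2/15)·u_0 = (-58/15, -17/5, -13/15, 41/15).
Step 3: u_2 = a_2 − (2/15)·u_0 − (-94/521)·u_1 = (227/521, -7/521, 1030/521, 639/521).

u_2 = (227/521, -7/521, 1030/521, 639/521)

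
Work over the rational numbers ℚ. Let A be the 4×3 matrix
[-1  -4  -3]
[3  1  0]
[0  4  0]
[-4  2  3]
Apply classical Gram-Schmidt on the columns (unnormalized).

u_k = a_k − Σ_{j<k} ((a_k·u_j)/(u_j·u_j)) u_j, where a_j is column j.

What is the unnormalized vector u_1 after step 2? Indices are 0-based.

Step 1: u_0 = a_0 = (-1, 3, 0, -4).
Step 2: u_1 = a_1 − (-1/26)·u_0 = (-105/26, 29/26, 4, 24/13).

u_1 = (-105/26, 29/26, 4, 24/13)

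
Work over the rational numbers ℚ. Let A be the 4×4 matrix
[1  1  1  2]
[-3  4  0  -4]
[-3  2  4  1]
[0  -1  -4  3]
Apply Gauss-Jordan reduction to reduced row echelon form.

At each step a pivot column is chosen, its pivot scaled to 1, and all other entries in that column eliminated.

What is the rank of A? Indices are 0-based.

rank = 4

pivot(0,0)=1: scale R0 → (1, 1, 1, 2)
  clear (1,0): R1 −= (-3)R0 → (0, 7, 3, 2)
  clear (2,0): R2 −= (-3)R0 → (0, 5, 7, 7)
pivot(1,1)=7: scale R1 → (0, 1, 3/7, 2/7)
  clear (0,1): R0 −= (1)R1 → (1, 0, 4/7, 12/7)
  clear (2,1): R2 −= (5)R1 → (0, 0, 34/7, 39/7)
  clear (3,1): R3 −= (-1)R1 → (0, 0, -25/7, 23/7)
pivot(2,2)=34/7: scale R2 → (0, 0, 1, 39/34)
  clear (0,2): R0 −= (4/7)R2 → (1, 0, 0, 18/17)
  clear (1,2): R1 −= (3/7)R2 → (0, 1, 0, -7/34)
  clear (3,2): R3 −= (-25/7)R2 → (0, 0, 0, 251/34)
pivot(3,3)=251/34: scale R3 → (0, 0, 0, 1)
  clear (0,3): R0 −= (18/17)R3 → (1, 0, 0, 0)
  clear (1,3): R1 −= (-7/34)R3 → (0, 1, 0, 0)
  clear (2,3): R2 −= (39/34)R3 → (0, 0, 1, 0)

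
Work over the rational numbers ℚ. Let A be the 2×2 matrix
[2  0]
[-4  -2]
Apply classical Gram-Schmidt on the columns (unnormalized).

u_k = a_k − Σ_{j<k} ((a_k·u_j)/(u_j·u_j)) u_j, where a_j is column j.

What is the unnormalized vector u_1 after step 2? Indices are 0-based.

u_1 = (-4/5, -2/5)

Step 1: u_0 = a_0 = (2, -4).
Step 2: u_1 = a_1 − (2/5)·u_0 = (-4/5, -2/5).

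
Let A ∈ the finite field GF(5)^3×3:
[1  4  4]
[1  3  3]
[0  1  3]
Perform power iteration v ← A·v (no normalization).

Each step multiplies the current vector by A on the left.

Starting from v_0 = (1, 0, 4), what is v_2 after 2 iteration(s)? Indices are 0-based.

v_0 = (1, 0, 4).
v_1 = A·v_0 = (2, 3, 2).
v_2 = A·v_1 = (2, 2, 4).

v_2 = (2, 2, 4)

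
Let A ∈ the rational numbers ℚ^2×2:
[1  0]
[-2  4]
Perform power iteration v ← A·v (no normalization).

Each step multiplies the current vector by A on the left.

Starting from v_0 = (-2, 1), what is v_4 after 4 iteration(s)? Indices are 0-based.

v_0 = (-2, 1).
v_1 = A·v_0 = (-2, 8).
v_2 = A·v_1 = (-2, 36).
v_3 = A·v_2 = (-2, 148).
v_4 = A·v_3 = (-2, 596).

v_4 = (-2, 596)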